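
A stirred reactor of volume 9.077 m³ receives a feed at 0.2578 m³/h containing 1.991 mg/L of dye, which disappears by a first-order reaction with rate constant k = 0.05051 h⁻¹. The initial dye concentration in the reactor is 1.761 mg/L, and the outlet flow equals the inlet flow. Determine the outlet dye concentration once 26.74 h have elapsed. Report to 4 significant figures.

Accumulation = in − out − consumed: V dC/dt = Q C_in − Q C − k V C.
This is linear with rate a = Q/V + k = 0.0789115 h⁻¹.
C_ss = Q C_in/(Q + kV) = 0.716592 mg/L; C(t) = C_ss + (C₀ − C_ss) e^(−a t).
C(26.74) = 0.716592 + (1.04441)·e^(−0.0789115·26.74) = 0.716592 + (1.04441)·0.121227 = 0.843202 mg/L.

0.8432 mg/L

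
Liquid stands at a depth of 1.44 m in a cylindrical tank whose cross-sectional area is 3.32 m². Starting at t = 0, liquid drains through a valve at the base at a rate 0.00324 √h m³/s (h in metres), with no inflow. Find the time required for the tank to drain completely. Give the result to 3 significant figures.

2460 s

Unsteady balance on liquid volume: A dh/dt = −0.00324 √h.
Separate and integrate: 2(√h − √h₀) = −(0.00324/A) t.
Tank is empty when √h = 0: t_empty = 2A√h₀/0.00324.
t_empty = 2·3.32·√1.44/0.00324 = 6.6400·1.2000/0.00324 = 2459.3 s.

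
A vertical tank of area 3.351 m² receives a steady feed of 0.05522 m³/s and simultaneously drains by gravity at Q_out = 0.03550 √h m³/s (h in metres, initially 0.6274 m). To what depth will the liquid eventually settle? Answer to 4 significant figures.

2.420 m

A dh/dt = Q_in − 0.03550 √h. Steady state requires inflow = outflow:
Q_in = 0.03550 √h_ss ⇒ √h_ss = 0.05522/0.03550 = 1.55549.
h_ss = 1.55549² = 2.41956 m. (Since h₀ = 0.6274 m < h_ss, the level will rise toward this value.)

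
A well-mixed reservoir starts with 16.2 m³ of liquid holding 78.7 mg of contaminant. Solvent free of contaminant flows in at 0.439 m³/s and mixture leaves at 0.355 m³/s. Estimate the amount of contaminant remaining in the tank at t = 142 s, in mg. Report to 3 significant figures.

7.64 mg

Let m(t) be the amount of contaminant. Volume: V(t) = V₀ + (Q_in − Q_out) t = 16.2 + 0.084000 t; V(142) = 28.128 m³.
Solute balance: dm/dt = 0 − Q_out C = −Q_out m/V(t).
dm/m = −Q_out dt/(V₀ + 0.084000 t); integrating gives ln(m/m₀) = −(Q_out/(Q_in−Q_out)) ln(V/V₀).
m = m₀ (V₀/V)^(Q_out/(Q_in−Q_out)) = 78.7 × (16.2/28.128)^(4.2262) = 7.6433 mg.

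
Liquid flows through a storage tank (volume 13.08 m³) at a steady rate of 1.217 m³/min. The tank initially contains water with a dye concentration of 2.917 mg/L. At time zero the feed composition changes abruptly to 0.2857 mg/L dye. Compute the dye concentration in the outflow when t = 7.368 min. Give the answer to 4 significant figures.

Species balance on the tank: V dC/dt = Q(C_in − C).
Time constant τ = V/Q = 13.08/1.217 = 10.7477 min.
C approaches C_in exponentially: C(t) = C_in + (C₀ − C_in) e^(−t/τ).
C(7.368) = 0.2857 + (2.917 − 0.2857)·e^(−7.368/10.7477) = 0.2857 + (2.63130)·0.503818 = 1.61140 mg/L.

1.611 mg/L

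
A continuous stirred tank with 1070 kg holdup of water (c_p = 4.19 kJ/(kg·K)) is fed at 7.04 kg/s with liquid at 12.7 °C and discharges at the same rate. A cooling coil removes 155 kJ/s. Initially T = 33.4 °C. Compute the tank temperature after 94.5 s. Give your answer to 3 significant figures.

Heat balance on the well-mixed liquid: M c_p dT/dt = ṁ c_p (T_in − T) − 155.
Rearrange: dT/dt = (T_ss − T)/τ with τ = M/ṁ = 151.99 s and T_ss = T_in − Q̇/(ṁ c_p) = 7.4453 °C.
Integrating: T(t) = T_ss + (T₀ − T_ss) e^(−t/τ).
T(94.5) = 7.4453 + (25.955)·e^(−94.5/151.99) = 7.4453 + (25.955)·0.53700 = 21.383 °C.

21.4 °C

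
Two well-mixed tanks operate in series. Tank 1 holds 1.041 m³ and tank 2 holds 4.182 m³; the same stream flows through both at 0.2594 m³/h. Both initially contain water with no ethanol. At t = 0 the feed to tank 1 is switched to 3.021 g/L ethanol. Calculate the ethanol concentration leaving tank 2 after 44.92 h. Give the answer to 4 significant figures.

2.773 g/L

Species balance on tank i: dCᵢ/dt = (Cᵢ₋₁ − Cᵢ)/τᵢ with τᵢ = Vᵢ/Q.
τ₁ = 1.041/0.2594 = 4.01311 h; τ₂ = 4.182/0.2594 = 16.1218 h.
Solving the cascade with C₁(0)=C₂(0)=0 gives C₂(t) = C_in[1 − (τ₁ e^(−t/τ₁) − τ₂ e^(−t/τ₂))/(τ₁ − τ₂)].
At t = 44.92: e^(−t/τ₁) = 1.37658e-05, e^(−t/τ₂) = 0.0616498.
C₂ = 3.021·[1 − (4.01311·1.37658e-05 − 16.1218·0.0616498)/(-12.1087)] = 3.021·0.917923 = 2.77304 g/L.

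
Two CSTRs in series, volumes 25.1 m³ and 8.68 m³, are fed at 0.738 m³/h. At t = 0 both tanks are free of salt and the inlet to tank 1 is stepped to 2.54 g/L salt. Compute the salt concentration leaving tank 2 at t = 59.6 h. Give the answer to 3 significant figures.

1.88 g/L

Time constants: τᵢ = Vᵢ/Q for each well-mixed tank.
τ₁ = 25.1/0.738 = 34.011 h; τ₂ = 8.68/0.738 = 11.762 h.
Solving the cascade with C₁(0)=C₂(0)=0 gives C₂(t) = C_in[1 − (τ₁ e^(−t/τ₁) − τ₂ e^(−t/τ₂))/(τ₁ − τ₂)].
At t = 59.6: e^(−t/τ₁) = 0.17336, e^(−t/τ₂) = 0.0062989.
C₂ = 2.54·[1 − (34.011·0.17336 − 11.762·0.0062989)/(22.249)] = 2.54·0.73833 = 1.8754 g/L.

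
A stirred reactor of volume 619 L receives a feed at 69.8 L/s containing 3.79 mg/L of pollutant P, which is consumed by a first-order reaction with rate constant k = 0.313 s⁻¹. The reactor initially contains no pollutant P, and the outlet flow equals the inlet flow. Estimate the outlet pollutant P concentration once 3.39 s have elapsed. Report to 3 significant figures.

0.767 mg/L

Accumulation = in − out − consumed: V dC/dt = Q C_in − Q C − k V C.
dC/dt = (Q/V) C_in − (Q/V + k) C; effective rate a = Q/V + k = 0.11276 + 0.313 = 0.42576 s⁻¹.
C_ss = Q C_in/(Q + kV) = 1.0038 mg/L; C(t) = C_ss + (C₀ − C_ss) e^(−a t).
C(3.39) = 1.0038 + (-1.0038)·e^(−0.42576·3.39) = 1.0038 + (-1.0038)·0.23614 = 0.76674 mg/L.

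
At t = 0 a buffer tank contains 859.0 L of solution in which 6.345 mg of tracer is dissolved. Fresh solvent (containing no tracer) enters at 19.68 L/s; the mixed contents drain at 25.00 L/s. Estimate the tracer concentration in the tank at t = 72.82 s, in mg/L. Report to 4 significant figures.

Total volume: dV/dt = Q_in − Q_out = -5.32000 L/s, so V(t) = 859.0 − 5.32000 t and V(72.82) = 471.598 L.
Species balance (pure solvent in): dm/dt = −Q_out · m/V(t).
dm/m = −Q_out dt/(V₀ − 5.32000 t); integrating gives ln(m/m₀) = −(Q_out/(Q_in−Q_out)) ln(V/V₀).
m = m₀ (V₀/V)^(Q_out/(Q_in−Q_out)) = 6.345 × (859.0/471.598)^(-4.69925) = 0.379006 mg.
C = m/V = 0.379006/471.598 = 0.000803664 mg/L.

0.0008037 mg/L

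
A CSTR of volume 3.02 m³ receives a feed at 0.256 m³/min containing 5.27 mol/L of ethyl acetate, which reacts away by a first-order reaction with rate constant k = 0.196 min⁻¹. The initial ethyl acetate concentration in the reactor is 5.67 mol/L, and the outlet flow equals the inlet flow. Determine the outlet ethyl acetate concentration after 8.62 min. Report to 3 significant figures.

1.95 mol/L

Species balance: V dC/dt = Q C_in − Q C − k V C.
dC/dt = (Q/V) C_in − (Q/V + k) C; effective rate a = Q/V + k = 0.084768 + 0.196 = 0.28077 min⁻¹.
C_ss = Q C_in/(Q + kV) = 1.5911 mol/L; C(t) = C_ss + (C₀ − C_ss) e^(−a t).
C(8.62) = 1.5911 + (4.0789)·e^(−0.28077·8.62) = 1.5911 + (4.0789)·0.088902 = 1.9537 mol/L.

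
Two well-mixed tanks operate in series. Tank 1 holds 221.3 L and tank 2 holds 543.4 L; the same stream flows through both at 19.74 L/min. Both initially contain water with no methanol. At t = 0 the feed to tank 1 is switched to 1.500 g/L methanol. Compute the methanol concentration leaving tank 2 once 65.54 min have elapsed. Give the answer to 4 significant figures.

1.269 g/L

Each tank obeys Vᵢ dCᵢ/dt = Q(Cᵢ₋₁ − Cᵢ), so τᵢ = Vᵢ/Q.
τ₁ = 221.3/19.74 = 11.2107 min; τ₂ = 543.4/19.74 = 27.5279 min.
Solving the cascade with C₁(0)=C₂(0)=0 gives C₂(t) = C_in[1 − (τ₁ e^(−t/τ₁) − τ₂ e^(−t/τ₂))/(τ₁ − τ₂)].
At t = 65.54: e^(−t/τ₁) = 0.00289092, e^(−t/τ₂) = 0.0924710.
C₂ = 1.500·[1 − (11.2107·0.00289092 − 27.5279·0.0924710)/(-16.3171)] = 1.500·0.845983 = 1.26897 g/L.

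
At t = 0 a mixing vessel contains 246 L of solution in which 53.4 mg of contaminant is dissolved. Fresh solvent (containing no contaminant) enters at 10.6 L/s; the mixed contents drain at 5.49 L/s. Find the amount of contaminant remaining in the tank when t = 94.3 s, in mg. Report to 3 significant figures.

16.6 mg

Let m(t) be the amount of contaminant. Volume: V(t) = V₀ + (Q_in − Q_out) t = 246 + 5.1100 t; V(94.3) = 727.87 L.
Solute balance: dm/dt = 0 − Q_out C = −Q_out m/V(t).
Separate: dm/m = −Q_out dt/V(t) ⇒ ln(m/m₀) = −(Q_out/(Q_in−Q_out)) ln(V/V₀).
m = m₀ (V₀/V)^(Q_out/(Q_in−Q_out)) = 53.4 × (246/727.87)^(1.0744) = 16.649 mg.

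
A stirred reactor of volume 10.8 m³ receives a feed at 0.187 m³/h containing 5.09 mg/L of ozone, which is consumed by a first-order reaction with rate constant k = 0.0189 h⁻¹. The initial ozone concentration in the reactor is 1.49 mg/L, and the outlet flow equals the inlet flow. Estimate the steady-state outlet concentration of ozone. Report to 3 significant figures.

Accumulation = in − out − consumed: V dC/dt = Q C_in − Q C − k V C.
Steady state (dC/dt = 0): C_ss = Q C_in/(Q + kV) = C_in/(1 + kV/Q).
C_ss = 0.187·5.09/(0.187 + 0.0189·10.8) = 0.95183/0.39112 = 2.4336 mg/L.

2.43 mg/L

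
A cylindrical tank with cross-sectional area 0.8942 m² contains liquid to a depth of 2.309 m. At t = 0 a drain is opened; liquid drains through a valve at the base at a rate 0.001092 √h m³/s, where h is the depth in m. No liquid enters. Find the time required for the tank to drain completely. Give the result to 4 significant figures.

Unsteady balance on liquid volume: A dh/dt = −0.001092 √h.
This is separable: 2 d(√h)/dt = −0.001092/A, so √h = √h₀ − (0.001092/(2A)) t.
Tank is empty when √h = 0: t_empty = 2A√h₀/0.001092.
t_empty = 2·0.8942·√2.309/0.001092 = 1.78840·1.51954/0.001092 = 2488.59 s.

2489 s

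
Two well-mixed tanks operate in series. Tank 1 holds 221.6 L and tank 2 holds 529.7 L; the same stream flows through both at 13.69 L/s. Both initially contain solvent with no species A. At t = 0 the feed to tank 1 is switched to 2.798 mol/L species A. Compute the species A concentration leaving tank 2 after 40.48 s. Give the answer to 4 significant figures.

Species balance on tank i: dCᵢ/dt = (Cᵢ₋₁ − Cᵢ)/τᵢ with τᵢ = Vᵢ/Q.
τ₁ = 221.6/13.69 = 16.1870 s; τ₂ = 529.7/13.69 = 38.6925 s.
Tank 1: C₁ = C_in(1 − e^(−t/τ₁)). Tank 2 (τ₁ ≠ τ₂): C₂ = C_in[1 − (τ₁ e^(−t/τ₁) − τ₂ e^(−t/τ₂))/(τ₁ − τ₂)].
At t = 40.48: e^(−t/τ₁) = 0.0820216, e^(−t/τ₂) = 0.351271.
C₂ = 2.798·[1 − (16.1870·0.0820216 − 38.6925·0.351271)/(-22.5055)] = 2.798·0.455073 = 1.27329 mol/L.

1.273 mol/L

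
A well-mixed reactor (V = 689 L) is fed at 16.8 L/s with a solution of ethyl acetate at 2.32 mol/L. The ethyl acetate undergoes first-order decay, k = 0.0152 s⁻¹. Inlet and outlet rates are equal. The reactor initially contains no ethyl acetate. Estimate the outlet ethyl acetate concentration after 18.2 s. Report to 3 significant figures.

0.734 mol/L

Accumulation = in − out − consumed: V dC/dt = Q C_in − Q C − k V C.
This is linear with rate a = Q/V + k = 0.039583 s⁻¹.
C_ss = Q C_in/(Q + kV) = 1.4291 mol/L; C(t) = C_ss + (C₀ − C_ss) e^(−a t).
C(18.2) = 1.4291 + (-1.4291)·e^(−0.039583·18.2) = 1.4291 + (-1.4291)·0.48655 = 0.73378 mol/L.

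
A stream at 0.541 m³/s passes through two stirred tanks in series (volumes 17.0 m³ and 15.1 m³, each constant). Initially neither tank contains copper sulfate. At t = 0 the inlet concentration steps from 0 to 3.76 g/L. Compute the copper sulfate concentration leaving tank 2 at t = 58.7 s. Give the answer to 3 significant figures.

Species balance on tank i: dCᵢ/dt = (Cᵢ₋₁ − Cᵢ)/τᵢ with τᵢ = Vᵢ/Q.
τ₁ = 17.0/0.541 = 31.423 s; τ₂ = 15.1/0.541 = 27.911 s.
Solving the cascade with C₁(0)=C₂(0)=0 gives C₂(t) = C_in[1 − (τ₁ e^(−t/τ₁) − τ₂ e^(−t/τ₂))/(τ₁ − τ₂)].
At t = 58.7: e^(−t/τ₁) = 0.15443, e^(−t/τ₂) = 0.12208.
C₂ = 3.76·[1 − (31.423·0.15443 − 27.911·0.12208)/(3.5120)] = 3.76·0.58850 = 2.2127 g/L.

2.21 g/L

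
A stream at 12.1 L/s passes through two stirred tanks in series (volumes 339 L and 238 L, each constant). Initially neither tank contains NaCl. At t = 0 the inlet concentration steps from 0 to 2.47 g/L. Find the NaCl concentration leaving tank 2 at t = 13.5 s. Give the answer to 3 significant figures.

Time constants: τᵢ = Vᵢ/Q for each well-mixed tank.
τ₁ = 339/12.1 = 28.017 s; τ₂ = 238/12.1 = 19.669 s.
Tank 1: C₁ = C_in(1 − e^(−t/τ₁)). Tank 2 (τ₁ ≠ τ₂): C₂ = C_in[1 − (τ₁ e^(−t/τ₁) − τ₂ e^(−t/τ₂))/(τ₁ − τ₂)].
At t = 13.5: e^(−t/τ₁) = 0.61763, e^(−t/τ₂) = 0.50341.
C₂ = 2.47·[1 − (28.017·0.61763 − 19.669·0.50341)/(8.3471)] = 2.47·0.11321 = 0.27963 g/L.

0.280 g/L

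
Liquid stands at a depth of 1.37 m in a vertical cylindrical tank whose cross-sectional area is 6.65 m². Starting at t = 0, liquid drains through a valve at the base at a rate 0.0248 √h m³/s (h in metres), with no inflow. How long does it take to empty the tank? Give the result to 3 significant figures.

628 s

Volume balance on the tank: A dh/dt = −0.0248 √h.
Separate and integrate: 2(√h − √h₀) = −(0.0248/A) t.
Tank is empty when √h = 0: t_empty = 2A√h₀/0.0248.
t_empty = 2·6.65·√1.37/0.0248 = 13.300·1.1705/0.0248 = 627.71 s.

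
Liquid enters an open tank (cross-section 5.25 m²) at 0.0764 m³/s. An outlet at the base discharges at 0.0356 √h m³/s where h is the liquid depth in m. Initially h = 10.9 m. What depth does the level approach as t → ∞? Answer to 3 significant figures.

4.61 m

A dh/dt = Q_in − 0.0356 √h. Steady state requires inflow = outflow:
Q_in = 0.0356 √h_ss ⇒ √h_ss = 0.0764/0.0356 = 2.1461.
h_ss = 2.1461² = 4.6056 m. (Since h₀ = 10.9 m > h_ss, the level will fall toward this value.)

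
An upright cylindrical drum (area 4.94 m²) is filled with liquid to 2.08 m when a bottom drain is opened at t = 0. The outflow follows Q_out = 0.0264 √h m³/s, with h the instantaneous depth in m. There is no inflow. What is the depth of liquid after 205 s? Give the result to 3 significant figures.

Volume balance on the tank: A dh/dt = −0.0264 √h.
This is separable: 2 d(√h)/dt = −0.0264/A, so √h = √h₀ − (0.0264/(2A)) t.
√h = √2.08 − 0.0264·205/(2·4.94) = 1.4422 − 0.54777 = 0.89445.
h = 0.89445² = 0.80004 m.

0.800 m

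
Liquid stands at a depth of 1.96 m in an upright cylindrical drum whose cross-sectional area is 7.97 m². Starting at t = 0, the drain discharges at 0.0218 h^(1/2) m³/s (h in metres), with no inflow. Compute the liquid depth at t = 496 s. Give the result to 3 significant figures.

0.521 m

A dh/dt = −Q_out = −0.0218 √h.
Separate and integrate: 2(√h − √h₀) = −(0.0218/A) t.
√h = √1.96 − 0.0218·496/(2·7.97) = 1.4000 − 0.67834 = 0.72166.
h = 0.72166² = 0.52079 m.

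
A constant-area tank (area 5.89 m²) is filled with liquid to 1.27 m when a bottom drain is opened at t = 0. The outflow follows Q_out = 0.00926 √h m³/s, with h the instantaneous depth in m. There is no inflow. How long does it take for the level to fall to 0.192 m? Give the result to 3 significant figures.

876 s

Mass balance (ρ constant): A dh/dt = −0.00926 √h.
This is separable: 2 d(√h)/dt = −0.00926/A, so √h = √h₀ − (0.00926/(2A)) t.
t = 2A(√h₀ − √h)/0.00926 = 2·5.89·(√1.27 − √0.192)/0.00926
  = 11.780 × (1.1269 − 0.43818) / 0.00926 = 876.20 s.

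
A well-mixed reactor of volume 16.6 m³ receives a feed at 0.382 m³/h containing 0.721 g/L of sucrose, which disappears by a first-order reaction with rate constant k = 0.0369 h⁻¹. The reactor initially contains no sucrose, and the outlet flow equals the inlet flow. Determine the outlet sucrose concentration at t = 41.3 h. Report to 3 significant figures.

V dC/dt = Q(C_in − C) − k V C.
dC/dt = (Q/V) C_in − (Q/V + k) C; effective rate a = Q/V + k = 0.023012 + 0.0369 = 0.059912 h⁻¹.
C_ss = Q C_in/(Q + kV) = 0.27693 g/L; C(t) = C_ss + (C₀ − C_ss) e^(−a t).
C(41.3) = 0.27693 + (-0.27693)·e^(−0.059912·41.3) = 0.27693 + (-0.27693)·0.084216 = 0.25361 g/L.

0.254 g/L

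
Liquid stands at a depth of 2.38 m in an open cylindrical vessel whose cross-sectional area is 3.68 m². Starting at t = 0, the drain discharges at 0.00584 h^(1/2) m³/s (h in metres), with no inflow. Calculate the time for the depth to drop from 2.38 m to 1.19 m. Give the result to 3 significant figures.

Mass balance (ρ constant): A dh/dt = −0.00584 √h.
This is separable: 2 d(√h)/dt = −0.00584/A, so √h = √h₀ − (0.00584/(2A)) t.
t = 2A(√h₀ − √h)/0.00584 = 2·3.68·(√2.38 − √1.19)/0.00584
  = 7.3600 × (1.5427 − 1.0909) / 0.00584 = 569.46 s.

569 s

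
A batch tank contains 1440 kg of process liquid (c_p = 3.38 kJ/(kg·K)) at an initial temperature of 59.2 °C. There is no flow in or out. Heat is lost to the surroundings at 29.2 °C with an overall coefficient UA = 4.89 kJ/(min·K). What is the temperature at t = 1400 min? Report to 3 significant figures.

Heat balance on the well-mixed liquid: M c_p dT/dt = −UA(T − T_amb).
dT/dt = (T_ss − T)/τ with T_ss = T_amb = 29.200 °C, τ = M c_p/UA = 1440·3.38/4.89 = 995.34 min.
Solution: T(t) = T_ss + (T₀ − T_ss) e^(−t/τ).
T(1400) = 29.200 + (30.000)·0.24499 = 36.550 °C.

36.5 °C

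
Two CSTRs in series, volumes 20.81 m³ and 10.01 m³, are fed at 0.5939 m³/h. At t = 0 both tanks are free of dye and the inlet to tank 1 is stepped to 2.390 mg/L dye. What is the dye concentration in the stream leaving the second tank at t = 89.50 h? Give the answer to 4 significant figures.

2.043 mg/L

Each tank obeys Vᵢ dCᵢ/dt = Q(Cᵢ₋₁ − Cᵢ), so τᵢ = Vᵢ/Q.
τ₁ = 20.81/0.5939 = 35.0396 h; τ₂ = 10.01/0.5939 = 16.8547 h.
Tank 1: C₁ = C_in(1 − e^(−t/τ₁)). Tank 2 (τ₁ ≠ τ₂): C₂ = C_in[1 − (τ₁ e^(−t/τ₁) − τ₂ e^(−t/τ₂))/(τ₁ − τ₂)].
At t = 89.50: e^(−t/τ₁) = 0.0777501, e^(−t/τ₂) = 0.00494146.
C₂ = 2.390·[1 − (35.0396·0.0777501 − 16.8547·0.00494146)/(18.1849)] = 2.390·0.854767 = 2.04289 mg/L.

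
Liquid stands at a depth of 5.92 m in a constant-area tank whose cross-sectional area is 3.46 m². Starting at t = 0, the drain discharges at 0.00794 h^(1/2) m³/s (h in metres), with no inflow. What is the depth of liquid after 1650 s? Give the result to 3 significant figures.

0.291 m

Volume balance on the tank: A dh/dt = −0.00794 √h.
Separate and integrate: 2(√h − √h₀) = −(0.00794/A) t.
√h = √5.92 − 0.00794·1650/(2·3.46) = 2.4331 − 1.8932 = 0.53990.
h = 0.53990² = 0.29149 m.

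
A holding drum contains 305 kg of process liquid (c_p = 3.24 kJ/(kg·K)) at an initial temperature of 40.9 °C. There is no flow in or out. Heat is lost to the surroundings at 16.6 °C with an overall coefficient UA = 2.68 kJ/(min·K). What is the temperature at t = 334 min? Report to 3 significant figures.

M c_p dT/dt = −UA(T − T_amb).
dT/dt = (T_ss − T)/τ with T_ss = T_amb = 16.600 °C, τ = M c_p/UA = 305·3.24/2.68 = 368.73 min.
Solution: T(t) = T_ss + (T₀ − T_ss) e^(−t/τ).
T(334) = 16.600 + (24.300)·0.40421 = 26.422 °C.

26.4 °C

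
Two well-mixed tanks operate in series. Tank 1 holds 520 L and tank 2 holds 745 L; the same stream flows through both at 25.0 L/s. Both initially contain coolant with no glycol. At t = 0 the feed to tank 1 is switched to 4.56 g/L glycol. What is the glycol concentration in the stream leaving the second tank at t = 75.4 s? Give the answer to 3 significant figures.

3.64 g/L

Time constants: τᵢ = Vᵢ/Q for each well-mixed tank.
τ₁ = 520/25.0 = 20.800 s; τ₂ = 745/25.0 = 29.800 s.
Solving the cascade with C₁(0)=C₂(0)=0 gives C₂(t) = C_in[1 − (τ₁ e^(−t/τ₁) − τ₂ e^(−t/τ₂))/(τ₁ − τ₂)].
At t = 75.4: e^(−t/τ₁) = 0.026649, e^(−t/τ₂) = 0.079643.
C₂ = 4.56·[1 − (20.800·0.026649 − 29.800·0.079643)/(-9.0000)] = 4.56·0.79788 = 3.6383 g/L.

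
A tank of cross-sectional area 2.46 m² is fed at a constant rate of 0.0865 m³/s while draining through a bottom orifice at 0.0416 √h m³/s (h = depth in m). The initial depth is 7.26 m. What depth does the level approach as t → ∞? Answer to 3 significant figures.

4.32 m

Level balance: A dh/dt = 0.0865 − 0.0416 √h. Setting dh/dt = 0:
Q_in = 0.0416 √h_ss ⇒ √h_ss = 0.0865/0.0416 = 2.0793.
h_ss = 2.0793² = 4.3236 m. (Since h₀ = 7.26 m > h_ss, the level will fall toward this value.)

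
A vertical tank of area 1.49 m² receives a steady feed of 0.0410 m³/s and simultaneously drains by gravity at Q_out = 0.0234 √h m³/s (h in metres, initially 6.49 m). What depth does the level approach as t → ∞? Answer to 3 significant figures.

A dh/dt = Q_in − 0.0234 √h. Steady state requires inflow = outflow:
Q_in = 0.0234 √h_ss ⇒ √h_ss = 0.0410/0.0234 = 1.7521.
h_ss = 1.7521² = 3.0700 m. (Since h₀ = 6.49 m > h_ss, the level will fall toward this value.)

3.07 m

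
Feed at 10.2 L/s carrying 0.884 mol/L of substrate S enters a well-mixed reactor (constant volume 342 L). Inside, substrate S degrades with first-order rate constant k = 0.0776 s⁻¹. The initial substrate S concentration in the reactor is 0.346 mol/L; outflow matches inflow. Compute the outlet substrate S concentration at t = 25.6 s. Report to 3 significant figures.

Species balance: V dC/dt = Q C_in − Q C − k V C.
dC/dt = (Q/V) C_in − (Q/V + k) C; effective rate a = Q/V + k = 0.029825 + 0.0776 = 0.10742 s⁻¹.
C_ss = Q C_in/(Q + kV) = 0.24543 mol/L; C(t) = C_ss + (C₀ − C_ss) e^(−a t).
C(25.6) = 0.24543 + (0.10057)·e^(−0.10742·25.6) = 0.24543 + (0.10057)·0.063923 = 0.25186 mol/L.

0.252 mol/L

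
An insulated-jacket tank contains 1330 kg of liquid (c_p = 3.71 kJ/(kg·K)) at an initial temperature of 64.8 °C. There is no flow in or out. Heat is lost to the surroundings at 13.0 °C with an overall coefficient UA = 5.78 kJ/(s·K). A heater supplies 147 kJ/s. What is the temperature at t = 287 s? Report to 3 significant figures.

Unsteady energy balance on the tank contents: M c_p dT/dt = −UA(T − T_amb) + Q̇.
dT/dt = (T_ss − T)/τ with T_ss = T_amb + Q̇/UA = 13.0 + 147/5.78 = 38.433 °C, τ = M c_p/UA = 1330·3.71/5.78 = 853.69 s.
Integrating: T(t) = T_ss + (T₀ − T_ss) e^(−t/τ).
T(287) = 38.433 + (26.367)·0.71449 = 57.272 °C.

57.3 °C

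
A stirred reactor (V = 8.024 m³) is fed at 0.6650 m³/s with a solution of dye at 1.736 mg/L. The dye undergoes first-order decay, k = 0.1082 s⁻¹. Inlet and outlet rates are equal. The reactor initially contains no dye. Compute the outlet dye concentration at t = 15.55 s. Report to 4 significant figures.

0.7144 mg/L

Species balance: V dC/dt = Q C_in − Q C − k V C.
This is linear with rate a = Q/V + k = 0.191076 s⁻¹.
C_ss = Q C_in/(Q + kV) = 0.752963 mg/L; C(t) = C_ss + (C₀ − C_ss) e^(−a t).
C(15.55) = 0.752963 + (-0.752963)·e^(−0.191076·15.55) = 0.752963 + (-0.752963)·0.0512399 = 0.714381 mg/L.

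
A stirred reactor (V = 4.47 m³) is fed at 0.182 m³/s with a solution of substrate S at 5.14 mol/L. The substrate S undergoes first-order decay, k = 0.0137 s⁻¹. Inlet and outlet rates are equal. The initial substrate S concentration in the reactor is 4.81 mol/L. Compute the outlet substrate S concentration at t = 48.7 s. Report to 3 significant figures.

3.91 mol/L

Accumulation = in − out − consumed: V dC/dt = Q C_in − Q C − k V C.
This is linear with rate a = Q/V + k = 0.054416 s⁻¹.
C_ss = Q C_in/(Q + kV) = 3.8459 mol/L; C(t) = C_ss + (C₀ − C_ss) e^(−a t).
C(48.7) = 3.8459 + (0.96407)·e^(−0.054416·48.7) = 3.8459 + (0.96407)·0.070647 = 3.9140 mol/L.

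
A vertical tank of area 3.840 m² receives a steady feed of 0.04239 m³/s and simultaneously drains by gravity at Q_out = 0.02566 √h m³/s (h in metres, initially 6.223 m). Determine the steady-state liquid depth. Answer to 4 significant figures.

2.729 m

A dh/dt = Q_in − 0.02566 √h. Steady state requires inflow = outflow:
Q_in = 0.02566 √h_ss ⇒ √h_ss = 0.04239/0.02566 = 1.65199.
h_ss = 1.65199² = 2.72906 m. (Since h₀ = 6.223 m > h_ss, the level will fall toward this value.)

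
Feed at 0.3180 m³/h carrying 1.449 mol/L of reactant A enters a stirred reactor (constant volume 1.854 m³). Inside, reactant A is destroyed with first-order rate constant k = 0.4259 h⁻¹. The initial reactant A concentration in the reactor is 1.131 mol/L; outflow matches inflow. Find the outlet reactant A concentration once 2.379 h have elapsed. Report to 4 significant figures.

0.5886 mol/L

Accumulation = in − out − consumed: V dC/dt = Q C_in − Q C − k V C.
This is linear with rate a = Q/V + k = 0.597421 h⁻¹.
C_ss = Q C_in/(Q + kV) = 0.416011 mol/L; C(t) = C_ss + (C₀ − C_ss) e^(−a t).
C(2.379) = 0.416011 + (0.714989)·e^(−0.597421·2.379) = 0.416011 + (0.714989)·0.241409 = 0.588616 mol/L.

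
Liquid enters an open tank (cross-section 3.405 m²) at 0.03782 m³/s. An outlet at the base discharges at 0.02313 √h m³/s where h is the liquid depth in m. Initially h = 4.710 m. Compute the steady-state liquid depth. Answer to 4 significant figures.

2.674 m

Level balance: A dh/dt = 0.03782 − 0.02313 √h. Setting dh/dt = 0:
Q_in = 0.02313 √h_ss ⇒ √h_ss = 0.03782/0.02313 = 1.63511.
h_ss = 1.63511² = 2.67357 m. (Since h₀ = 4.710 m > h_ss, the level will fall toward this value.)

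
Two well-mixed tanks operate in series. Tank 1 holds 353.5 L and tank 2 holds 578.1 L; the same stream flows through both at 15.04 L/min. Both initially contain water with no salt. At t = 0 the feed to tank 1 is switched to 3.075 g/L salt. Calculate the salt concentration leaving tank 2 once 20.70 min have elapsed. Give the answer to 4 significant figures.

Time constants: τᵢ = Vᵢ/Q for each well-mixed tank.
τ₁ = 353.5/15.04 = 23.5040 min; τ₂ = 578.1/15.04 = 38.4375 min.
Solving the cascade with C₁(0)=C₂(0)=0 gives C₂(t) = C_in[1 − (τ₁ e^(−t/τ₁) − τ₂ e^(−t/τ₂))/(τ₁ − τ₂)].
At t = 20.70: e^(−t/τ₁) = 0.414492, e^(−t/τ₂) = 0.583602.
C₂ = 3.075·[1 − (23.5040·0.414492 − 38.4375·0.583602)/(-14.9335)] = 3.075·0.150235 = 0.461973 g/L.

0.4620 g/L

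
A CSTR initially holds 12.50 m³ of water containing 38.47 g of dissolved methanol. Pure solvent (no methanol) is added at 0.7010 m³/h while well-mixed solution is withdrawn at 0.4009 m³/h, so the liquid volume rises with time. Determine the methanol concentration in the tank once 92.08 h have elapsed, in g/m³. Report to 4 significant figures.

Let m(t) be the amount of methanol. Volume: V(t) = V₀ + (Q_in − Q_out) t = 12.50 + 0.300100 t; V(92.08) = 40.1332 m³.
Species balance (pure solvent in): dm/dt = −Q_out · m/V(t).
dm/m = −Q_out dt/(V₀ + 0.300100 t); integrating gives ln(m/m₀) = −(Q_out/(Q_in−Q_out)) ln(V/V₀).
m = m₀ (V₀/V)^(Q_out/(Q_in−Q_out)) = 38.47 × (12.50/40.1332)^(1.33589) = 8.09785 g.
C = m/V = 8.09785/40.1332 = 0.201774 g/m³.

0.2018 g/m³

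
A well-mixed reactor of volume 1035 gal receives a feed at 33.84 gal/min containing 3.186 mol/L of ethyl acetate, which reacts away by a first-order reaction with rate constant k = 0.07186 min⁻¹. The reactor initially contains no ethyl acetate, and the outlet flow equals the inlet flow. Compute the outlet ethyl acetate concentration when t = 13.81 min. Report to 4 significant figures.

0.7612 mol/L

Accumulation = in − out − consumed: V dC/dt = Q C_in − Q C − k V C.
This is linear with rate a = Q/V + k = 0.104556 min⁻¹.
C_ss = Q C_in/(Q + kV) = 0.996296 mol/L; C(t) = C_ss + (C₀ − C_ss) e^(−a t).
C(13.81) = 0.996296 + (-0.996296)·e^(−0.104556·13.81) = 0.996296 + (-0.996296)·0.236002 = 0.761168 mol/L.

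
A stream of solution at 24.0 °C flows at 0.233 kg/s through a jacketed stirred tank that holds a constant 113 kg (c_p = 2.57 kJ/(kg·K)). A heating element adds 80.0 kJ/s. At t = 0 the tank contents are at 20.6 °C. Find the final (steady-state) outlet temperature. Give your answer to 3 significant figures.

M c_p dT/dt = ṁ c_p (T_in − T) + Q̇.
At steady state dT/dt = 0 ⇒ T_ss = T_in + Q̇/(ṁ c_p) = 24.0 + 80.0/(0.233·2.57) = 157.60 °C.

158 °C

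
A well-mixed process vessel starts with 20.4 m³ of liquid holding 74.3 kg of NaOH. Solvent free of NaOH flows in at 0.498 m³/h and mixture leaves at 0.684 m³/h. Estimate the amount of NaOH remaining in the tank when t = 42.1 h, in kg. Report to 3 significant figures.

Let m(t) be the amount of NaOH. Volume: V(t) = V₀ + (Q_in − Q_out) t = 20.4 − 0.18600 t; V(42.1) = 12.569 m³.
Solute balance: dm/dt = 0 − Q_out C = −Q_out m/V(t).
dm/m = −Q_out dt/(V₀ − 0.18600 t); integrating gives ln(m/m₀) = −(Q_out/(Q_in−Q_out)) ln(V/V₀).
m = m₀ (V₀/V)^(Q_out/(Q_in−Q_out)) = 74.3 × (20.4/12.569)^(-3.6774) = 12.519 kg.

12.5 kg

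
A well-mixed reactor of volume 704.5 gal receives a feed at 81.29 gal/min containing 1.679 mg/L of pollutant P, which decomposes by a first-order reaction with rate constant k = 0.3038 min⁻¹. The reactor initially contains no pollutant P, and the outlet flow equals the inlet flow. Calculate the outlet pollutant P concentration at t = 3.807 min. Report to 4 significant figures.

Accumulation = in − out − consumed: V dC/dt = Q C_in − Q C − k V C.
This is linear with rate a = Q/V + k = 0.419187 min⁻¹.
C_ss = Q C_in/(Q + kV) = 0.462167 mg/L; C(t) = C_ss + (C₀ − C_ss) e^(−a t).
C(3.807) = 0.462167 + (-0.462167)·e^(−0.419187·3.807) = 0.462167 + (-0.462167)·0.202737 = 0.368469 mg/L.

0.3685 mg/L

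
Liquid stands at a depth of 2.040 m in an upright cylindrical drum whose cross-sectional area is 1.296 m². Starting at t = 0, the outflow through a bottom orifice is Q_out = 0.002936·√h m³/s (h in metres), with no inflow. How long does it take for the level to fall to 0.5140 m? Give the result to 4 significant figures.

628.0 s

A dh/dt = −Q_out = −0.002936 √h.
Separate and integrate: 2(√h − √h₀) = −(0.002936/A) t.
t = 2A(√h₀ − √h)/0.002936 = 2·1.296·(√2.040 − √0.5140)/0.002936
  = 2.59200 × (1.42829 − 0.716938) / 0.002936 = 628.002 s.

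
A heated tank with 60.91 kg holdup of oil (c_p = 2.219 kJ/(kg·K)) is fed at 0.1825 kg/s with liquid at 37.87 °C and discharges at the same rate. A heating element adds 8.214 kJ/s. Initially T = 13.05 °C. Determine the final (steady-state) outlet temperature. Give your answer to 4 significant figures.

58.15 °C

Heat balance on the well-mixed liquid: M c_p dT/dt = ṁ c_p (T_in − T) + 8.214.
At steady state dT/dt = 0 ⇒ T_ss = T_in + Q̇/(ṁ c_p) = 37.87 + 8.214/(0.1825·2.219) = 58.1531 °C.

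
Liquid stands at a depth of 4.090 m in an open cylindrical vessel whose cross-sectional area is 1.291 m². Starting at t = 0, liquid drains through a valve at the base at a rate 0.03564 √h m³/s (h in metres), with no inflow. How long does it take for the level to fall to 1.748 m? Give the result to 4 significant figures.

Mass balance (ρ constant): A dh/dt = −0.03564 √h.
This is separable: 2 d(√h)/dt = −0.03564/A, so √h = √h₀ − (0.03564/(2A)) t.
t = 2A(√h₀ − √h)/0.03564 = 2·1.291·(√4.090 − √1.748)/0.03564
  = 2.58200 × (2.02237 − 1.32212) / 0.03564 = 50.7312 s.

50.73 s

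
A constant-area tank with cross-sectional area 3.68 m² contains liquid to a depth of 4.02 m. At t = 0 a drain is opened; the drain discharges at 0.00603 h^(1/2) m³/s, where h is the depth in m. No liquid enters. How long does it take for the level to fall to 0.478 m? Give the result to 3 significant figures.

1600 s

Accumulation of liquid (constant cross-section A): A dh/dt = −0.00603 √h.
∫ h^(−1/2) dh = −(0.00603/A) ∫ dt, giving 2√h = 2√h₀ − (0.00603/A) t.
t = 2A(√h₀ − √h)/0.00603 = 2·3.68·(√4.02 − √0.478)/0.00603
  = 7.3600 × (2.0050 − 0.69138) / 0.00603 = 1603.4 s.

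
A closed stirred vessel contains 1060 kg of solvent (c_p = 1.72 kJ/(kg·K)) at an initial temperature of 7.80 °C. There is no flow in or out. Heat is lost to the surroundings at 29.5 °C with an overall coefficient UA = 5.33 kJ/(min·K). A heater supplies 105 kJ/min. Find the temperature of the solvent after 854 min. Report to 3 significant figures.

45.8 °C

Lumped-capacitance energy balance: M c_p dT/dt = UA(T_amb − T) + Q̇.
dT/dt = (T_ss − T)/τ with T_ss = T_amb + Q̇/UA = 29.5 + 105/5.33 = 49.200 °C, τ = M c_p/UA = 1060·1.72/5.33 = 342.06 min.
Solution: T(t) = T_ss + (T₀ − T_ss) e^(−t/τ).
T(854) = 49.200 + (-41.400)·0.082364 = 45.790 °C.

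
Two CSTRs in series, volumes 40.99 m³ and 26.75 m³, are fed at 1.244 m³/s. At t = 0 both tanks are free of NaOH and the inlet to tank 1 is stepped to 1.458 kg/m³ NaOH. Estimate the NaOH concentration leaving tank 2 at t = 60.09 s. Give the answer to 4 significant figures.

0.9480 kg/m³

Time constants: τᵢ = Vᵢ/Q for each well-mixed tank.
τ₁ = 40.99/1.244 = 32.9502 s; τ₂ = 26.75/1.244 = 21.5032 s.
Solving the cascade with C₁(0)=C₂(0)=0 gives C₂(t) = C_in[1 − (τ₁ e^(−t/τ₁) − τ₂ e^(−t/τ₂))/(τ₁ − τ₂)].
At t = 60.09: e^(−t/τ₁) = 0.161433, e^(−t/τ₂) = 0.0611475.
C₂ = 1.458·[1 − (32.9502·0.161433 − 21.5032·0.0611475)/(11.4469)] = 1.458·0.650179 = 0.947961 kg/m³.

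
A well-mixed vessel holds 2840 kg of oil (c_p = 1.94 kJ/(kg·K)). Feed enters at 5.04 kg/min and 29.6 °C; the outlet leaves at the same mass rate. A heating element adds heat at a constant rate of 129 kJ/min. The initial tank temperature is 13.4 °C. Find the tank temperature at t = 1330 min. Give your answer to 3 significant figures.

M c_p dT/dt = ṁ c_p (T_in − T) + Q̇.
τ = M/ṁ = 563.49 min; T_ss = T_in + Q̇/(ṁ c_p) = 29.6 + 129/(5.04·1.94) = 42.793 °C.
Integrating: T(t) = T_ss + (T₀ − T_ss) e^(−t/τ).
T(1330) = 42.793 + (-29.393)·e^(−1330/563.49) = 42.793 + (-29.393)·0.094394 = 40.019 °C.

40.0 °C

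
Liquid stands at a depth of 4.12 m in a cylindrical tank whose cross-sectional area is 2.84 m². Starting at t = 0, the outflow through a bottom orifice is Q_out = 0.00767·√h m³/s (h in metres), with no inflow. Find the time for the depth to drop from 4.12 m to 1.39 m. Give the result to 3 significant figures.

With no inflow, A dh/dt = −0.00767 √h.
Separate and integrate: 2(√h − √h₀) = −(0.00767/A) t.
t = 2A(√h₀ − √h)/0.00767 = 2·2.84·(√4.12 − √1.39)/0.00767
  = 5.6800 × (2.0298 − 1.1790) / 0.00767 = 630.05 s.

630 s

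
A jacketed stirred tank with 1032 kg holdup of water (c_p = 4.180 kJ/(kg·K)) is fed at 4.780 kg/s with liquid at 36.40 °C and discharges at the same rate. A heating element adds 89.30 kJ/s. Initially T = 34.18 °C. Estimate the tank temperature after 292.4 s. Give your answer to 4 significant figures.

Unsteady energy balance on the tank contents: M c_p dT/dt = ṁ c_p (T_in − T) + 89.30.
Rearrange: dT/dt = (T_ss − T)/τ with τ = M/ṁ = 215.900 s and T_ss = T_in + Q̇/(ṁ c_p) = 40.8694 °C.
T approaches T_ss exponentially: T(t) = T_ss + (T₀ − T_ss) e^(−t/τ).
T(292.4) = 40.8694 + (-6.68938)·e^(−292.4/215.900) = 40.8694 + (-6.68938)·0.258119 = 39.1427 °C.

39.14 °C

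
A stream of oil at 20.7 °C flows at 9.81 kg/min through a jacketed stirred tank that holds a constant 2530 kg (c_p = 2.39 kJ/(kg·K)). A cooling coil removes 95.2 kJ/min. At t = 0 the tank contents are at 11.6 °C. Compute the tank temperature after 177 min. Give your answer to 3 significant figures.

First-law balance (no shaft work): M c_p dT/dt = ṁ c_p (T_in − T) − 95.2.
τ = M/ṁ = 257.90 min; T_ss = T_in − Q̇/(ṁ c_p) = 20.7 − 95.2/(9.81·2.39) = 16.640 °C.
Integrating: T(t) = T_ss + (T₀ − T_ss) e^(−t/τ).
T(177) = 16.640 + (-5.0396)·e^(−177/257.90) = 16.640 + (-5.0396)·0.50343 = 14.103 °C.

14.1 °C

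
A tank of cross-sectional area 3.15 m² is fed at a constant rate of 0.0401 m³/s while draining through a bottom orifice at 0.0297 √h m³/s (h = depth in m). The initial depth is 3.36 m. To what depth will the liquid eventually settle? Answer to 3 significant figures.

1.82 m

Unsteady balance on liquid volume: A dh/dt = Q_in − 0.0297 √h. At steady state dh/dt = 0:
Q_in = 0.0297 √h_ss ⇒ √h_ss = 0.0401/0.0297 = 1.3502.
h_ss = 1.3502² = 1.8230 m. (Since h₀ = 3.36 m > h_ss, the level will fall toward this value.)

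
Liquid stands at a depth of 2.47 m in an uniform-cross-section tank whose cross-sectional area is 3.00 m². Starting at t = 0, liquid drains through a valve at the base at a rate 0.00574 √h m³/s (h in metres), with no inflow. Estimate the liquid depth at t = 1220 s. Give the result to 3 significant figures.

0.164 m

With no inflow, A dh/dt = −0.00574 √h.
This is separable: 2 d(√h)/dt = −0.00574/A, so √h = √h₀ − (0.00574/(2A)) t.
√h = √2.47 − 0.00574·1220/(2·3.00) = 1.5716 − 1.1671 = 0.40449.
h = 0.40449² = 0.16361 m.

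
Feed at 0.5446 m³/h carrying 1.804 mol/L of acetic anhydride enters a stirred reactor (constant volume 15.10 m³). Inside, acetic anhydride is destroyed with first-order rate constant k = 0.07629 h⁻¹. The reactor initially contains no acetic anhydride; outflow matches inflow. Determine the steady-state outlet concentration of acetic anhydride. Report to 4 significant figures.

Accumulation = in − out − consumed: V dC/dt = Q C_in − Q C − k V C.
Steady state (dC/dt = 0): C_ss = Q C_in/(Q + kV) = C_in/(1 + kV/Q).
C_ss = 0.5446·1.804/(0.5446 + 0.07629·15.10) = 0.982458/1.69658 = 0.579082 mol/L.

0.5791 mol/L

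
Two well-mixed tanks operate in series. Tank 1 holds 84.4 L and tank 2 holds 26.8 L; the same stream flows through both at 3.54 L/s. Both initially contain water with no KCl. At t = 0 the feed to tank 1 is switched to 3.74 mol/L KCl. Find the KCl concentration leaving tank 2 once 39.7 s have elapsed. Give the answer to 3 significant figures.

2.71 mol/L

Time constants: τᵢ = Vᵢ/Q for each well-mixed tank.
τ₁ = 84.4/3.54 = 23.842 s; τ₂ = 26.8/3.54 = 7.5706 s.
Solving the cascade with C₁(0)=C₂(0)=0 gives C₂(t) = C_in[1 − (τ₁ e^(−t/τ₁) − τ₂ e^(−t/τ₂))/(τ₁ − τ₂)].
At t = 39.7: e^(−t/τ₁) = 0.18916, e^(−t/τ₂) = 0.0052793.
C₂ = 3.74·[1 − (23.842·0.18916 − 7.5706·0.0052793)/(16.271)] = 3.74·0.72528 = 2.7125 mol/L.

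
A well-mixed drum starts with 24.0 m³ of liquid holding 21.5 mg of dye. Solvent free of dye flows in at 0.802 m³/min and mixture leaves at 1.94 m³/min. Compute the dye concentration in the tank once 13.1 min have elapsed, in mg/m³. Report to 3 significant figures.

Total volume: dV/dt = Q_in − Q_out = -1.1380 m³/min, so V(t) = 24.0 − 1.1380 t and V(13.1) = 9.0922 m³.
Species balance (pure solvent in): dm/dt = −Q_out · m/V(t).
dm/m = −Q_out dt/(V₀ − 1.1380 t); integrating gives ln(m/m₀) = −(Q_out/(Q_in−Q_out)) ln(V/V₀).
m = m₀ (V₀/V)^(Q_out/(Q_in−Q_out)) = 21.5 × (24.0/9.0922)^(-1.7047) = 4.1098 mg.
C = m/V = 4.1098/9.0922 = 0.45201 mg/m³.

0.452 mg/m³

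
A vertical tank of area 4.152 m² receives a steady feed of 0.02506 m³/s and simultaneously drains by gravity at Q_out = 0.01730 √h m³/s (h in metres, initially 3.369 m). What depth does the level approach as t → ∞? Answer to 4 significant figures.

Level balance: A dh/dt = 0.02506 − 0.01730 √h. Setting dh/dt = 0:
Q_in = 0.01730 √h_ss ⇒ √h_ss = 0.02506/0.01730 = 1.44855.
h_ss = 1.44855² = 2.09831 m. (Since h₀ = 3.369 m > h_ss, the level will fall toward this value.)

2.098 m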